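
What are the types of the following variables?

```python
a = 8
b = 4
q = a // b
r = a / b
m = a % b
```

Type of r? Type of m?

int / int returns float; int % int returns int

float, int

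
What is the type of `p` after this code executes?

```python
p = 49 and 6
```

'and' returns the last value when all truthy (6, which is int)

int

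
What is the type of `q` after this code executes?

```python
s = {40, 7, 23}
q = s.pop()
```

Popping from a set of ints returns int

int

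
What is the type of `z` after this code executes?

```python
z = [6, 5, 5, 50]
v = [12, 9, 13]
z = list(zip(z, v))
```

list(zip(...)) returns a list of tuples

list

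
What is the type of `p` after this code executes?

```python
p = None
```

None has type NoneType

NoneType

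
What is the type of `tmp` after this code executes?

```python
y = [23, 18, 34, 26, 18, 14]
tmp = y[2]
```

Indexing a list of ints returns int (y[2] = 34)

int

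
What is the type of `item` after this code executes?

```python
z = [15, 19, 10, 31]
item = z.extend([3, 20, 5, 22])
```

list.extend() returns None

NoneType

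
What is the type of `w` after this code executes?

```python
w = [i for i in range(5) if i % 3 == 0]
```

A list comprehension [...] produces a list

list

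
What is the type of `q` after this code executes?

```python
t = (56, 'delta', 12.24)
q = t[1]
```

Index 1 of tuple is 'delta' which is str

str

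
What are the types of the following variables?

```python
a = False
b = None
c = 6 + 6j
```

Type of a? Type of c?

a is bool; c is complex

bool, complex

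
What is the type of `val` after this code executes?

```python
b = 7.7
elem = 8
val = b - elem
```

float - int returns float (7.7 - 8 = -0.3)

float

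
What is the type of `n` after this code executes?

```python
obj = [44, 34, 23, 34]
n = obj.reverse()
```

list.reverse() returns None

NoneType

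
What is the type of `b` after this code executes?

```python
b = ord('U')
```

ord() returns int (Unicode code point)

int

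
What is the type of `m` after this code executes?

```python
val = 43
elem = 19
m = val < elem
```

Comparison operators return bool

bool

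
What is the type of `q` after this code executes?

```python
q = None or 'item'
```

'or' with None returns the other value ('item', str)

str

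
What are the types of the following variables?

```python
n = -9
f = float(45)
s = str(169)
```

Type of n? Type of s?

n is int; s is str

int, str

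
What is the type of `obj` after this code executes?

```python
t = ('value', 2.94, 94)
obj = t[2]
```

Index 2 of tuple is 94 which is int

int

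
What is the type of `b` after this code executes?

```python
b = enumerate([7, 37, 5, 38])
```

enumerate() returns an enumerate iterator object

enumerate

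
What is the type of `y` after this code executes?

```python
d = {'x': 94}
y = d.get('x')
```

dict.get() returns the value (int) when key is found

int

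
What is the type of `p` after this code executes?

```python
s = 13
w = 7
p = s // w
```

int // int returns int (13 // 7 = 1)

int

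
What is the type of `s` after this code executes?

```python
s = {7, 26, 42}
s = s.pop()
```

Popping from a set of ints returns int

int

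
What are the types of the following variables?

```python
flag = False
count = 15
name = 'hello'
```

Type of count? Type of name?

count is int; name is str

int, str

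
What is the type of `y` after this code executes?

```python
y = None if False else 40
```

Ternary: condition is False, else branch (40) taken → int

int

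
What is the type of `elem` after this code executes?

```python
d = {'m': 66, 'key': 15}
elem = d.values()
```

.values() returns a dict_values view object

dict_values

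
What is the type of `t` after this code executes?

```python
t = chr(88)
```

chr() returns str (single character)

str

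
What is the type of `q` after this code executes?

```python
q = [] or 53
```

'or' returns first truthy value (53, which is int)

int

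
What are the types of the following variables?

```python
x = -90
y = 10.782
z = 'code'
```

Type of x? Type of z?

x is int; z is str

int, str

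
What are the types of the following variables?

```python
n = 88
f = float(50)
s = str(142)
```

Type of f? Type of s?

f is float; s is str

float, str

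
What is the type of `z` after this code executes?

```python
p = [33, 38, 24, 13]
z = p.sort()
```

list.sort() returns None (sorts in place)

NoneType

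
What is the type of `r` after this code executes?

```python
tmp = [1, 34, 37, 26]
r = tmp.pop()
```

list.pop() returns the popped element (int here)

int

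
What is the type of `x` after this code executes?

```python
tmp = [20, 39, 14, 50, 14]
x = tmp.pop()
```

list.pop() returns the popped element (int here)

int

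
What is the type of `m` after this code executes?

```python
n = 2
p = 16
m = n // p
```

int // int returns int (2 // 16 = 0)

int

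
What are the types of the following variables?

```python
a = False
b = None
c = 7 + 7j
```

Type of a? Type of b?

a is bool; b is NoneType

bool, NoneType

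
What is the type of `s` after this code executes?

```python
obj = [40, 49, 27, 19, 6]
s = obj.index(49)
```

list.index() returns int

int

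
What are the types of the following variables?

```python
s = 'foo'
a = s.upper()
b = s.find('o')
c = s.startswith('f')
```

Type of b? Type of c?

str.find() returns int; str.startswith() returns bool

int, bool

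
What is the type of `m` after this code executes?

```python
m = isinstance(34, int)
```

isinstance() returns bool

bool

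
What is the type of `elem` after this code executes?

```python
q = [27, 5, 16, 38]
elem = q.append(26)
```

list.append() returns None (mutates in place)

NoneType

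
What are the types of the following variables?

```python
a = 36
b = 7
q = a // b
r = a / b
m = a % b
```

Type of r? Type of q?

int / int returns float; int // int returns int

float, int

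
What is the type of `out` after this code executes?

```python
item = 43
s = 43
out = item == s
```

Equality comparison returns bool

bool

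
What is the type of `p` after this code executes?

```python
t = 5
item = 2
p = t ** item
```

int ** positive int returns int (5 ** 2 = 25)

int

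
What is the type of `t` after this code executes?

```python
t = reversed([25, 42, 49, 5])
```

reversed() on a list returns a list_reverseiterator

list_reverseiterator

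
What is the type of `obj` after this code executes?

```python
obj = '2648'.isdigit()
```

str.isdigit() returns bool

bool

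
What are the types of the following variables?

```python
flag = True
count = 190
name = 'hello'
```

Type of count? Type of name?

count is int; name is str

int, str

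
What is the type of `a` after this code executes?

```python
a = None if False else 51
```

Ternary: condition is False, else branch (51) taken → int

int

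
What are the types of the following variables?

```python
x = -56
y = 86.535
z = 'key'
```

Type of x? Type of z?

x is int; z is str

int, str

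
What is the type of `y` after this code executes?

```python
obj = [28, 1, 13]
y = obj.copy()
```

list.copy() returns list

list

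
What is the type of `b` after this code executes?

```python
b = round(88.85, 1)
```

round() with ndigits arg returns float

float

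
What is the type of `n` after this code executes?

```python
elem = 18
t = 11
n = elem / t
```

int / int always returns float in Python 3 (18 / 11 = 1.63636)

float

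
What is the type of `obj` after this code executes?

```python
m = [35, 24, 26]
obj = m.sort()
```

list.sort() returns None (sorts in place)

NoneType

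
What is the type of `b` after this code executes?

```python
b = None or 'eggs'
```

'or' with None returns the other value ('eggs', str)

str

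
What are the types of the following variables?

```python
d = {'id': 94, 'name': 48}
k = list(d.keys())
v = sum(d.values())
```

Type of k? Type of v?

list(...) returns list; sum of int values returns int

list, int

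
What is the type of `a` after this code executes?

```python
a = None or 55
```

'or' with None returns the other value (55, int)

int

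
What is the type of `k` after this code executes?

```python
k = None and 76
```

'and' returns first falsy value (None)

NoneType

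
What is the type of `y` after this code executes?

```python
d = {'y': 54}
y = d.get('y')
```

dict.get() returns the value (int) when key is found

int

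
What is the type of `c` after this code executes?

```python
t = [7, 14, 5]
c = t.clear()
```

list.clear() returns None

NoneType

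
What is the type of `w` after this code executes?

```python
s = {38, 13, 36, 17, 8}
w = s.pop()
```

Popping from a set of ints returns int

int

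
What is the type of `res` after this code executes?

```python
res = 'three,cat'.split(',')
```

str.split() returns list

list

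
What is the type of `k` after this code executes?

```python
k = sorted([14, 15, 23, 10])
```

sorted() always returns list

list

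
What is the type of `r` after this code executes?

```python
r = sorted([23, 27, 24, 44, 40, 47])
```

sorted() always returns list

list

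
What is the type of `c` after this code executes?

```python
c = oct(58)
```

oct() returns str representation

str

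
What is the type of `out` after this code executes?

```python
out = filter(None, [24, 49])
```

filter() returns a filter iterator object

filter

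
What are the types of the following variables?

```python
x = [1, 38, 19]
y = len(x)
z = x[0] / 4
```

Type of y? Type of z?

len() returns int; int / int returns float

int, float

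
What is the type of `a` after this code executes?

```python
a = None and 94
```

'and' returns first falsy value (None)

NoneType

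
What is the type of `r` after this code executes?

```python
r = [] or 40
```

'or' returns first truthy value (40, which is int)

int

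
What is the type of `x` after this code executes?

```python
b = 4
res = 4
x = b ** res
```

int ** positive int returns int (4 ** 4 = 256)

int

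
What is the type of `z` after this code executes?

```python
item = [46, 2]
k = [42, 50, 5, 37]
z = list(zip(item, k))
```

list(zip(...)) returns a list of tuples

list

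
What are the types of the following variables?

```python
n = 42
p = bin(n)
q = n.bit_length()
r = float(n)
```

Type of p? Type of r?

bin() returns str; float() returns float

str, float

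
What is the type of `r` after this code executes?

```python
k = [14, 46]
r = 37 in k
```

'in' operator returns bool

bool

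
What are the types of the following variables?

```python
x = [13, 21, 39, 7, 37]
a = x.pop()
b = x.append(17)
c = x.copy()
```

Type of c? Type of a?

list.copy() returns list; list.pop() returns the element (int)

list, int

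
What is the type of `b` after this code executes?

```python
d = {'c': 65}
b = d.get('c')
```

dict.get() returns the value (int) when key is found

int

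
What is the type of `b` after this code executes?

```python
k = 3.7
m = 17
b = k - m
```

float - int returns float (3.7 - 17 = -13.3)

float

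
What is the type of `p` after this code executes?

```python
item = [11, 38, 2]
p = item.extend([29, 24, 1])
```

list.extend() returns None

NoneType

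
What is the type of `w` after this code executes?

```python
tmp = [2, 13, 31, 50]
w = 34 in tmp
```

'in' operator returns bool

bool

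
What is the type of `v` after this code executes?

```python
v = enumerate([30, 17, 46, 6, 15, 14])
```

enumerate() returns an enumerate iterator object

enumerate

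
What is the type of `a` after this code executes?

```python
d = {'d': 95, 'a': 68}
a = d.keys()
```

.keys() returns a dict_keys view object

dict_keys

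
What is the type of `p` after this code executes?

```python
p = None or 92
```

'or' with None returns the other value (92, int)

int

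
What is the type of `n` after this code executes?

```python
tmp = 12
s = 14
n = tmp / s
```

int / int always returns float in Python 3 (12 / 14 = 0.857143)

float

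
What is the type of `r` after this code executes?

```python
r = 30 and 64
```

'and' returns the last value when all truthy (64, which is int)

int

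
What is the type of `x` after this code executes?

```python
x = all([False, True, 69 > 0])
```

all() returns bool

bool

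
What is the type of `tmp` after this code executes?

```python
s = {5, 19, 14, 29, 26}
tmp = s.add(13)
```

set.add() returns None (mutates in place)

NoneType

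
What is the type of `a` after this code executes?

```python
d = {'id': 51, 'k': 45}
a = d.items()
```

dict.items() returns a dict_items view

dict_items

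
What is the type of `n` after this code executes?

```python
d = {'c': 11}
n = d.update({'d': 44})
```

dict.update() returns None

NoneType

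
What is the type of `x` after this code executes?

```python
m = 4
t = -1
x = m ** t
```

int ** negative int returns float

float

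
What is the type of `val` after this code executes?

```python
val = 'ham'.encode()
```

str.encode() returns bytes

bytes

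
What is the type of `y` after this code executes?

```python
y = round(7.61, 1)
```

round() with ndigits arg returns float

float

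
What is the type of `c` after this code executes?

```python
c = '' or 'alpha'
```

'or' returns first truthy value ('alpha', which is str)

str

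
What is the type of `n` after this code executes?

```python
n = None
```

None has type NoneType

NoneType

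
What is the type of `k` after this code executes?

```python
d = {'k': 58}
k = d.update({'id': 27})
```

dict.update() returns None

NoneType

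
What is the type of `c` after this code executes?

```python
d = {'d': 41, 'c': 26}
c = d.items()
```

dict.items() returns a dict_items view

dict_items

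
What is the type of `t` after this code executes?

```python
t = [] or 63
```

'or' returns first truthy value (63, which is int)

int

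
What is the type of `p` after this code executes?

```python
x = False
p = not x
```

'not' always returns bool

bool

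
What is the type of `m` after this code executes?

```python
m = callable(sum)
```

callable() returns bool

bool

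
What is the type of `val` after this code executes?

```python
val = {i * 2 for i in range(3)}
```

A set comprehension {expr for x in iterable} produces a set

set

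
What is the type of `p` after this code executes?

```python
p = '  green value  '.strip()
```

str.strip() returns str

str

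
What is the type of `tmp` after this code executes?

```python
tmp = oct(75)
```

oct() returns str representation

str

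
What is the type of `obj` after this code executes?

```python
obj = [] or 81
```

'or' returns first truthy value (81, which is int)

int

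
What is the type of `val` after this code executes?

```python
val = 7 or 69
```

'or' returns the first truthy value (7, which is int)

int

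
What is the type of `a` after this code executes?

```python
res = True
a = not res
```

'not' always returns bool

bool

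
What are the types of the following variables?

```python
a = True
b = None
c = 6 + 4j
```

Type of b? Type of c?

b is NoneType; c is complex

NoneType, complex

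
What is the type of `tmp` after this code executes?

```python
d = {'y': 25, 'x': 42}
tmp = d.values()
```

.values() returns a dict_values view object

dict_values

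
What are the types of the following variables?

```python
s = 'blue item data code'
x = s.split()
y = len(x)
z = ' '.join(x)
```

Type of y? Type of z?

len() returns int; str.join() returns str

int, str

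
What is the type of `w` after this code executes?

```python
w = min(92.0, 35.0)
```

min() of floats returns float

float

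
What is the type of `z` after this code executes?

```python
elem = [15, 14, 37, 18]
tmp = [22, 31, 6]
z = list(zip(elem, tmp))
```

list(zip(...)) returns a list of tuples

list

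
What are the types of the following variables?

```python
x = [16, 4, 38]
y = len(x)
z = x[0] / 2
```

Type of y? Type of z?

len() returns int; int / int returns float

int, float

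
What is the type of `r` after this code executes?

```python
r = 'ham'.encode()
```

str.encode() returns bytes

bytes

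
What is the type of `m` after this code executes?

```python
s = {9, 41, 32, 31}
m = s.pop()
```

Popping from a set of ints returns int

int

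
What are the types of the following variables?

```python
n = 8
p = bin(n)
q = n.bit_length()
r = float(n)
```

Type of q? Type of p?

int.bit_length() returns int; bin() returns str

int, str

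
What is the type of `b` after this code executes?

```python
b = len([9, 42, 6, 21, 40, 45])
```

len() always returns int

int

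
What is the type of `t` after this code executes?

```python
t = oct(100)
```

oct() returns str representation

str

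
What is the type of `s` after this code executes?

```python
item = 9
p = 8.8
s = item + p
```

int + float returns float (9 + 8.8 = 17.8)

float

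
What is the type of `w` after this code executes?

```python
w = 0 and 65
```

'and' returns the first falsy value (0, which is int)

int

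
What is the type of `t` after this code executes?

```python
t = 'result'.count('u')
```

str.count() returns int

int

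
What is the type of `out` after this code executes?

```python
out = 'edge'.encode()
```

str.encode() returns bytes

bytes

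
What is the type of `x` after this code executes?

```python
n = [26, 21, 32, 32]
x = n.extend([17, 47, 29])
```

list.extend() returns None

NoneType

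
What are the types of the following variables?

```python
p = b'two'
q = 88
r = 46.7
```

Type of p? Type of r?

p is bytes; r is float

bytes, float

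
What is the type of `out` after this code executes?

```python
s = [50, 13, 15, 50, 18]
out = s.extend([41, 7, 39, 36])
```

list.extend() returns None

NoneType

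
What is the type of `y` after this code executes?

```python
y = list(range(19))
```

list(range(...)) returns list

list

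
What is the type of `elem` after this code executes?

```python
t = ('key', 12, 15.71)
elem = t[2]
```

Index 2 of tuple is 15.71 which is float

float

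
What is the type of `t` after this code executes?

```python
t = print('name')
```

print() returns None

NoneType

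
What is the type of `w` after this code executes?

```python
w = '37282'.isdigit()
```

str.isdigit() returns bool

bool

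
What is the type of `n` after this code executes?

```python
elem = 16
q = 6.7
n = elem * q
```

int * float returns float (16 * 6.7 = 107.2)

float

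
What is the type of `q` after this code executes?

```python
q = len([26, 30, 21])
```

len() always returns int

int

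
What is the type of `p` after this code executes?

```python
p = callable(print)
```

callable() returns bool

bool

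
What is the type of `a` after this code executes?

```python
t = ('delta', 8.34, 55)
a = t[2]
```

Index 2 of tuple is 55 which is int

int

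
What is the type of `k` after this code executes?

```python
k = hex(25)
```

hex() returns str representation

str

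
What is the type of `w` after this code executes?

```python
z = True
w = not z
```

'not' always returns bool

bool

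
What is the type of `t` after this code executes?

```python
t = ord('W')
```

ord() returns int (Unicode code point)

int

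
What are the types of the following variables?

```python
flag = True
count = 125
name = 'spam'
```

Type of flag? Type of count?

flag is bool; count is int

bool, int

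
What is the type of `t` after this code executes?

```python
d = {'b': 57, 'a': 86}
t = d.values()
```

.values() returns a dict_values view object

dict_values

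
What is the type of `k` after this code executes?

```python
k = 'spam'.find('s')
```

str.find() returns int (index, or -1)

int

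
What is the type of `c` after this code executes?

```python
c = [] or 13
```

'or' returns first truthy value (13, which is int)

int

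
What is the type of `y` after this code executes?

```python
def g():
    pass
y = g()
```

A function with no return statement returns None

NoneType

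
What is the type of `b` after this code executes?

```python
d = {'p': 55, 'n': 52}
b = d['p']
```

Accessing dict[str, int] with key 'p' returns int value 55

int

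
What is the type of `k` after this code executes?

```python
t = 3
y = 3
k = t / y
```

int / int always returns float in Python 3 (3 / 3 = 1)

float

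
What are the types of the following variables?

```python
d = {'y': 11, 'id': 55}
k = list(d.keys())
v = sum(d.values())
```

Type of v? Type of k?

sum of int values returns int; list(...) returns list

int, list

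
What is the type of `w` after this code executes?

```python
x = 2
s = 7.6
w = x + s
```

int + float returns float (2 + 7.6 = 9.6)

float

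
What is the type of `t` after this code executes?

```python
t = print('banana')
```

print() returns None

NoneType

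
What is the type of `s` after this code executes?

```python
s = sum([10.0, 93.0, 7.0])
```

sum() of floats returns float

float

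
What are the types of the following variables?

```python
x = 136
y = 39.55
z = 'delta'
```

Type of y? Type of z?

y is float; z is str

float, str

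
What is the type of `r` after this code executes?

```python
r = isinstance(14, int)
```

isinstance() returns bool

bool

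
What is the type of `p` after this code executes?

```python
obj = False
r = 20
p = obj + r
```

bool + int returns int (False is 0, so 0 + 20 = 20)

int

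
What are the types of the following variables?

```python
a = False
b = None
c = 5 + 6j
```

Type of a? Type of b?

a is bool; b is NoneType

bool, NoneType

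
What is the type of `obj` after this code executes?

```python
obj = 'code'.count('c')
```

str.count() returns int

int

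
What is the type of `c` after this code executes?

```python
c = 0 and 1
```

'and' returns the first falsy value (0, which is int)

int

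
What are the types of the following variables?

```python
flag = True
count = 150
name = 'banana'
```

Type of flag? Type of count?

flag is bool; count is int

bool, int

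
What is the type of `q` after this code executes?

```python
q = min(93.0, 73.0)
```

min() of floats returns float

float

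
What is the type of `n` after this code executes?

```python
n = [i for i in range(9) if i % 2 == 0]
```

A list comprehension [...] produces a list

list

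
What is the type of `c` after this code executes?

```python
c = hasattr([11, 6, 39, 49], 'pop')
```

hasattr() returns bool

bool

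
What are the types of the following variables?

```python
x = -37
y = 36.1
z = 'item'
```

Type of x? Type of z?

x is int; z is str

int, str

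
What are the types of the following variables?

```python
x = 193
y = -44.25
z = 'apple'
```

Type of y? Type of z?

y is float; z is str

float, str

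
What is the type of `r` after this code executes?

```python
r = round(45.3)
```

round() with no ndigits arg returns int

int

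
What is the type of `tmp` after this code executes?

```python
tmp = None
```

None has type NoneType

NoneType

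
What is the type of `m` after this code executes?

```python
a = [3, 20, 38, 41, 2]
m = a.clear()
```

list.clear() returns None

NoneType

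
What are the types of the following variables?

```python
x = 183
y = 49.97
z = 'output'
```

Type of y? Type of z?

y is float; z is str

float, str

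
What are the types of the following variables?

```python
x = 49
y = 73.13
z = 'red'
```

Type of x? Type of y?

x is int; y is float

int, float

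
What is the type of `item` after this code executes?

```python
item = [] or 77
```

'or' returns first truthy value (77, which is int)

int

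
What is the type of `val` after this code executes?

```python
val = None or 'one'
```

'or' with None returns the other value ('one', str)

str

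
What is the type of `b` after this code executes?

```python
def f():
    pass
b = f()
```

A function with no return statement returns None

NoneType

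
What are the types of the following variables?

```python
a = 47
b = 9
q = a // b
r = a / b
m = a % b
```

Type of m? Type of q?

int % int returns int; int // int returns int

int, int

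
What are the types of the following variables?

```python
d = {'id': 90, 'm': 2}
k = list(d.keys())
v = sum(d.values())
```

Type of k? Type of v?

list(...) returns list; sum of int values returns int

list, int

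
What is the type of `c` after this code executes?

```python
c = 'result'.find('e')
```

str.find() returns int (index, or -1)

int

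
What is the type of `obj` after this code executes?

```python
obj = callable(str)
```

callable() returns bool

bool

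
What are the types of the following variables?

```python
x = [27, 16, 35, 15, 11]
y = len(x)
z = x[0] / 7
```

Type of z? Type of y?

int / int returns float; len() returns int

float, int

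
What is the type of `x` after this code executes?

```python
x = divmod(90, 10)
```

divmod() returns a tuple (quotient, remainder)

tuple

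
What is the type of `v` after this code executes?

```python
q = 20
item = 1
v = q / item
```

int / int always returns float in Python 3 (20 / 1 = 20)

float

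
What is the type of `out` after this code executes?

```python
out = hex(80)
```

hex() returns str representation

str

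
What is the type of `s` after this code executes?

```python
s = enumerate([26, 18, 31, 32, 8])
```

enumerate() returns an enumerate iterator object

enumerate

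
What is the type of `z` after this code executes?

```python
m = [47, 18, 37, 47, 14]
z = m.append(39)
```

list.append() returns None (mutates in place)

NoneType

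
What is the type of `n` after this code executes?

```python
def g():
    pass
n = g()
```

A function with no return statement returns None

NoneType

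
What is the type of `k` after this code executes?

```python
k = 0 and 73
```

'and' returns the first falsy value (0, which is int)

int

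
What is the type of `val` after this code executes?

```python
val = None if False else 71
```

Ternary: condition is False, else branch (71) taken → int

int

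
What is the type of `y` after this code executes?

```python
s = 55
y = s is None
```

'is' comparison returns bool

bool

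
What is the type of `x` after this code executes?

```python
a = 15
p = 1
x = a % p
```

int % int returns int (15 % 1 = 0)

int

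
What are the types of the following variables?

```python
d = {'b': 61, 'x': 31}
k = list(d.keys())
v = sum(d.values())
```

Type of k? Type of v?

list(...) returns list; sum of int values returns int

list, int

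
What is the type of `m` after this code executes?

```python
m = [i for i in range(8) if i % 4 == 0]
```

A list comprehension [...] produces a list

list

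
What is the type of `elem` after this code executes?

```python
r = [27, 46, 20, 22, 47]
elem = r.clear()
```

list.clear() returns None

NoneType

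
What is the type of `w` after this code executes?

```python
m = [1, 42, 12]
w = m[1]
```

Indexing a list of ints returns int (m[1] = 42)

int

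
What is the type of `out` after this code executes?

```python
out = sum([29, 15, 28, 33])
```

sum() of ints returns int

int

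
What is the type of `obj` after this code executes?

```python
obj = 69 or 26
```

'or' returns the first truthy value (69, which is int)

int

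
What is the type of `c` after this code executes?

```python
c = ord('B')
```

ord() returns int (Unicode code point)

int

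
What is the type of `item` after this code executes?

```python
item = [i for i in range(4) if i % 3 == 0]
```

A list comprehension [...] produces a list

list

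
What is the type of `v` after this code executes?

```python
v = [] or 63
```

'or' returns first truthy value (63, which is int)

int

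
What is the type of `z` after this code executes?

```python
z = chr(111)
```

chr() returns str (single character)

str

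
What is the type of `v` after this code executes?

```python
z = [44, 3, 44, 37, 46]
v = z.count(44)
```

list.count() returns int

int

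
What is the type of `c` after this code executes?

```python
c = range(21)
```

range() returns a range object

range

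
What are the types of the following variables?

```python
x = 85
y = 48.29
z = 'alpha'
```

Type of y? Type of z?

y is float; z is str

float, str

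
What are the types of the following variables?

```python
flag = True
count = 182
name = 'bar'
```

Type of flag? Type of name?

flag is bool; name is str

bool, str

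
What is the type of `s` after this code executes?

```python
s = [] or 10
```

'or' returns first truthy value (10, which is int)

int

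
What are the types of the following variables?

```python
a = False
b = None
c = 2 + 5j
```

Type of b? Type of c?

b is NoneType; c is complex

NoneType, complex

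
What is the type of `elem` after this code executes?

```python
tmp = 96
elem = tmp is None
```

'is' comparison returns bool

bool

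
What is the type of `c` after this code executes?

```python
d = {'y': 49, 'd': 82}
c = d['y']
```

Accessing dict[str, int] with key 'y' returns int value 49

int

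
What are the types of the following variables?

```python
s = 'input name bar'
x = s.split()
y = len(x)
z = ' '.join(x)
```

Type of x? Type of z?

str.split() returns list; str.join() returns str

list, str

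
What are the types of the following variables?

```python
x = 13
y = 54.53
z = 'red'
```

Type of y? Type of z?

y is float; z is str

float, str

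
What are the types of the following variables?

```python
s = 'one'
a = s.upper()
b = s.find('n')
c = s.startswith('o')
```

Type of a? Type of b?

str.upper() returns str; str.find() returns int

str, int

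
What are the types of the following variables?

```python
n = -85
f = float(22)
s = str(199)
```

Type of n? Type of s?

n is int; s is str

int, str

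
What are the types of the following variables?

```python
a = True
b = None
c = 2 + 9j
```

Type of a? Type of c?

a is bool; c is complex

bool, complex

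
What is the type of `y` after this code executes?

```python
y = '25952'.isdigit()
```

str.isdigit() returns bool

bool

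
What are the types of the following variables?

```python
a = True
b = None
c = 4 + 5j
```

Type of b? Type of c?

b is NoneType; c is complex

NoneType, complex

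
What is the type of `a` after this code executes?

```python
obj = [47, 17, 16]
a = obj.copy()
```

list.copy() returns list

list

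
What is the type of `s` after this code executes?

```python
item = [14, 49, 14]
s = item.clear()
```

list.clear() returns None

NoneType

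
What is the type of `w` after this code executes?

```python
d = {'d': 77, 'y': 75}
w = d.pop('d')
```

dict.pop() returns the value (int)

int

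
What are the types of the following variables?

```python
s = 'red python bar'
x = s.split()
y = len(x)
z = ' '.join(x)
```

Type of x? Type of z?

str.split() returns list; str.join() returns str

list, str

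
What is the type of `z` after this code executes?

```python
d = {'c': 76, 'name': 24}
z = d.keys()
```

.keys() returns a dict_keys view object

dict_keys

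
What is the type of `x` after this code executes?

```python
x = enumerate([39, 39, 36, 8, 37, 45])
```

enumerate() returns an enumerate iterator object

enumerate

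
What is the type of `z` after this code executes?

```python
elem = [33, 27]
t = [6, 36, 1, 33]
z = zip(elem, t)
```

zip() returns a zip iterator object

zip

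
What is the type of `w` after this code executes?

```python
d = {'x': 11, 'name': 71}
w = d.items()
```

dict.items() returns a dict_items view

dict_items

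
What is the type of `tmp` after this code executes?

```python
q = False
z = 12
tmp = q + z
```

bool + int returns int (False is 0, so 0 + 12 = 12)

int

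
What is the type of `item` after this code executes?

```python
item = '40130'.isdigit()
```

str.isdigit() returns bool

bool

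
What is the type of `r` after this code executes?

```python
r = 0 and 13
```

'and' returns the first falsy value (0, which is int)

int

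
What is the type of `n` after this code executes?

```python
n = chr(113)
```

chr() returns str (single character)

str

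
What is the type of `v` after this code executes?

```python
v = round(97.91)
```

round() with no ndigits arg returns int

int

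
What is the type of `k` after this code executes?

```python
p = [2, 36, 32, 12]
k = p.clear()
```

list.clear() returns None

NoneType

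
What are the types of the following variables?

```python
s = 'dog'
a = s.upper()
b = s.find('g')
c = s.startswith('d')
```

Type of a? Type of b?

str.upper() returns str; str.find() returns int

str, int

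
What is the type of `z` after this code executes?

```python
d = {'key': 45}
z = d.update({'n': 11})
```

dict.update() returns None

NoneType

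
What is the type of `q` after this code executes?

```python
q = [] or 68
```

'or' returns first truthy value (68, which is int)

int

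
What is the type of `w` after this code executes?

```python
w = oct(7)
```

oct() returns str representation

str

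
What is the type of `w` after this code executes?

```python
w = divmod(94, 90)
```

divmod() returns a tuple (quotient, remainder)

tuple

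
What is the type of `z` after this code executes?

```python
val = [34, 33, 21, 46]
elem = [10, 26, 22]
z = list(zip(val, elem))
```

list(zip(...)) returns a list of tuples

list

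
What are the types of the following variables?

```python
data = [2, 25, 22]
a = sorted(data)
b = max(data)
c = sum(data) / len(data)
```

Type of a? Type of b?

sorted() returns list; max of ints returns int

list, int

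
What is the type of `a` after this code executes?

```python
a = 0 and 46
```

'and' returns the first falsy value (0, which is int)

int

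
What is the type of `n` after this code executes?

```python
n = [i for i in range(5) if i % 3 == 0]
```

A list comprehension [...] produces a list

list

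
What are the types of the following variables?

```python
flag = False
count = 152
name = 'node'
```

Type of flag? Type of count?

flag is bool; count is int

bool, int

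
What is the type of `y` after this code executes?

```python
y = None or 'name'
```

'or' with None returns the other value ('name', str)

str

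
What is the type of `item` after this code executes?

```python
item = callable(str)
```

callable() returns bool

bool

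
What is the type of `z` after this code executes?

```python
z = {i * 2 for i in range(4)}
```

A set comprehension {expr for x in iterable} produces a set

set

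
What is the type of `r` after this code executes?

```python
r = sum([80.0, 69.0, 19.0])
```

sum() of floats returns float

float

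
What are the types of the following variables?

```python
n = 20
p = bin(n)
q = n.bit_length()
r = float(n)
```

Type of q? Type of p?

int.bit_length() returns int; bin() returns str

int, str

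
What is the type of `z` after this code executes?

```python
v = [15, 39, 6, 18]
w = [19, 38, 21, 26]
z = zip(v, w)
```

zip() returns a zip iterator object

zip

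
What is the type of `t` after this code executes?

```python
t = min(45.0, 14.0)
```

min() of floats returns float

float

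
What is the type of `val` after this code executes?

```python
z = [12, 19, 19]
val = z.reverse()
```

list.reverse() returns None

NoneType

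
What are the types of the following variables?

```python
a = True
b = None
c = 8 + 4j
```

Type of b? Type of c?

b is NoneType; c is complex

NoneType, complex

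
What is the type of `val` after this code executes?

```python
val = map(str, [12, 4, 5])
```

map() returns a map iterator object

map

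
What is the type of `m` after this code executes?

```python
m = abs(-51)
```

abs() of int returns int

int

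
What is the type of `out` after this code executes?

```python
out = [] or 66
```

'or' returns first truthy value (66, which is int)

int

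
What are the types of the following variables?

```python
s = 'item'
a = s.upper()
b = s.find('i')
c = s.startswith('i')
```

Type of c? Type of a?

str.startswith() returns bool; str.upper() returns str

bool, str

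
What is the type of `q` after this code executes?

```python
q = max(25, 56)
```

max() of ints returns int

int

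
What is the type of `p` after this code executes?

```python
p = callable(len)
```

callable() returns bool

bool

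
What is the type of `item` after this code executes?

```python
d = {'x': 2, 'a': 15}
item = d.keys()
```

.keys() returns a dict_keys view object

dict_keys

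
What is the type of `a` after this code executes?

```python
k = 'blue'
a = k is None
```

'is' comparison returns bool

bool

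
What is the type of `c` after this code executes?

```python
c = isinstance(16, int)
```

isinstance() returns bool

bool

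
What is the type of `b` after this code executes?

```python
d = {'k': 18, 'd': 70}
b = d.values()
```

.values() returns a dict_values view object

dict_values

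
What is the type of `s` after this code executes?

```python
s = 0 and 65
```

'and' returns the first falsy value (0, which is int)

int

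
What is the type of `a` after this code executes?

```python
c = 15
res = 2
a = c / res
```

int / int always returns float in Python 3 (15 / 2 = 7.5)

float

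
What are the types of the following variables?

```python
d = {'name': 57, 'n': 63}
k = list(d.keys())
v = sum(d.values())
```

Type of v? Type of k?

sum of int values returns int; list(...) returns list

int, list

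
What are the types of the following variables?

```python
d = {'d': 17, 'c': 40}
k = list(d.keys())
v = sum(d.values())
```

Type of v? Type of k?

sum of int values returns int; list(...) returns list

int, list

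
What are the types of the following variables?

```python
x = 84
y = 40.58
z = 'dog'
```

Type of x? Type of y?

x is int; y is float

int, float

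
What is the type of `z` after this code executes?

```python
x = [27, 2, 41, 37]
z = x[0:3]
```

Slicing a list always returns a list

list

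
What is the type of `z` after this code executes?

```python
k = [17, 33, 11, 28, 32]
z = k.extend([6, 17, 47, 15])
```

list.extend() returns None

NoneType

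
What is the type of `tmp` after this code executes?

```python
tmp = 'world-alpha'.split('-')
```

str.split() returns list

list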